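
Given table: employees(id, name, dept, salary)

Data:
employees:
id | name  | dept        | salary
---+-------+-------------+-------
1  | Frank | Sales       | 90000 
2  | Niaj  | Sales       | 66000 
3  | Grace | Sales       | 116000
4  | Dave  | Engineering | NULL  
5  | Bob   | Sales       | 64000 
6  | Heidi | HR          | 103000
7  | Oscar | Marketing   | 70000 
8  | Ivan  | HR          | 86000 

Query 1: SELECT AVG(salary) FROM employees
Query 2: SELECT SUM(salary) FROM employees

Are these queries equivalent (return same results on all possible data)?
No, not equivalent

Query 1 returns: [(85000.0,)]
Query 2 returns: [(595000,)]

Reason: AVG vs SUM give different aggregate values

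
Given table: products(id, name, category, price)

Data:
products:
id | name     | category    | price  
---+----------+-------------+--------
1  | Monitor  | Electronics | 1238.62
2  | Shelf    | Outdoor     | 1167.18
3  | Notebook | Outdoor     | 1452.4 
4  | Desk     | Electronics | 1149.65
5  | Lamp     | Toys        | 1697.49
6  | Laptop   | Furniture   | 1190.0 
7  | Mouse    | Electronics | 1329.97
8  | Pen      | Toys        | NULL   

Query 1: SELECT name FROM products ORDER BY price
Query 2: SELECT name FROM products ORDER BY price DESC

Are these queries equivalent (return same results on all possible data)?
No, not equivalent

Query 1 returns: [('Pen',), ('Desk',), ('Shelf',), ('Laptop',), ('Monitor',), ('Mouse',), ('Notebook',), ('Lamp',)]
Query 2 returns: [('Lamp',), ('Notebook',), ('Mouse',), ('Monitor',), ('Laptop',), ('Shelf',), ('Desk',), ('Pen',)]

Reason: ASC vs DESC gives opposite ordering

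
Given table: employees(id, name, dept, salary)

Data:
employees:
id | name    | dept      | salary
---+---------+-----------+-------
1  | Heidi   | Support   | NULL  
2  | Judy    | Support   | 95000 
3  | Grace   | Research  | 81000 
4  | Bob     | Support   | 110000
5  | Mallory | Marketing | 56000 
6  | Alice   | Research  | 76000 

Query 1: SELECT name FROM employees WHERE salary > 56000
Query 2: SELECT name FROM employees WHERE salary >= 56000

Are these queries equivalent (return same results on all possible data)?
No, not equivalent

Query 1 returns: [('Judy',), ('Grace',), ('Bob',), ('Alice',)]
Query 2 returns: [('Judy',), ('Grace',), ('Bob',), ('Mallory',), ('Alice',)]

Reason: > vs >= gives different results when salary = 56000 exists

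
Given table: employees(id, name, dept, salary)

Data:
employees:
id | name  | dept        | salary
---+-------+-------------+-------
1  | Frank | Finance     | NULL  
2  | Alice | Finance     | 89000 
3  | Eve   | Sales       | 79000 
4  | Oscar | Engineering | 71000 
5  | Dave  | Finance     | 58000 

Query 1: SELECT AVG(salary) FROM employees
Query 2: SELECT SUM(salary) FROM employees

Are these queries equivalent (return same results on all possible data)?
No, not equivalent

Query 1 returns: [(74250.0,)]
Query 2 returns: [(297000,)]

Reason: AVG vs SUM give different aggregate values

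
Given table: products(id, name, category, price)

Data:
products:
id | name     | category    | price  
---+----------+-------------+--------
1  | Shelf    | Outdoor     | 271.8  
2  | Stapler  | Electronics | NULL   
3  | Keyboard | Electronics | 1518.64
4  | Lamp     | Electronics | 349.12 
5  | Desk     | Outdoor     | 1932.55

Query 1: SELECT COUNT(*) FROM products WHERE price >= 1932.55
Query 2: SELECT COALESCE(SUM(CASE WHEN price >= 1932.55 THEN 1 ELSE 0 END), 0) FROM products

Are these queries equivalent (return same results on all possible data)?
Yes, equivalent

Both queries return: [(1,)]

Reason: COUNT with WHERE vs conditional SUM (COALESCE handles empty-table NULL)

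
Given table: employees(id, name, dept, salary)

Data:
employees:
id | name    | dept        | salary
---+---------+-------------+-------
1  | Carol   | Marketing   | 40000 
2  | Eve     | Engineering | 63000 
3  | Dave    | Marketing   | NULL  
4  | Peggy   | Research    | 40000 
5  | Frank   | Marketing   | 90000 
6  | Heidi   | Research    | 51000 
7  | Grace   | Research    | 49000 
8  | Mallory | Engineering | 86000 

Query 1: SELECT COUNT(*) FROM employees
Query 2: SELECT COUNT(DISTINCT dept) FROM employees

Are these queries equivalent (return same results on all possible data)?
No, not equivalent

Query 1 returns: [(8,)]
Query 2 returns: [(3,)]

Reason: COUNT(*) counts rows, COUNT(DISTINCT dept) counts unique depts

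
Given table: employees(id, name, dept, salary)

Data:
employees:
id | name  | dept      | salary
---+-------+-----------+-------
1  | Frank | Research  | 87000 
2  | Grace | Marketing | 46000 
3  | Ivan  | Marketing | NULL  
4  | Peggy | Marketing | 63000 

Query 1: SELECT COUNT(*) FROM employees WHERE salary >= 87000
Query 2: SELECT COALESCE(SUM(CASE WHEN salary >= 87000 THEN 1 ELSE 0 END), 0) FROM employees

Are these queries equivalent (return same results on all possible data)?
Yes, equivalent

Both queries return: [(1,)]

Reason: COUNT with WHERE vs conditional SUM (COALESCE handles empty-table NULL)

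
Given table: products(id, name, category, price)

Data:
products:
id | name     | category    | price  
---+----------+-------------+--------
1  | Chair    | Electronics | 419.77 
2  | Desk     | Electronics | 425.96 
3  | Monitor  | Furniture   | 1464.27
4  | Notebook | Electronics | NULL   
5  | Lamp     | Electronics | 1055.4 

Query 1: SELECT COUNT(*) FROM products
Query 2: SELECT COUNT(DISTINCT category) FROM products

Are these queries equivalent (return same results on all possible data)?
No, not equivalent

Query 1 returns: [(5,)]
Query 2 returns: [(2,)]

Reason: COUNT(*) counts rows, COUNT(DISTINCT category) counts unique categorys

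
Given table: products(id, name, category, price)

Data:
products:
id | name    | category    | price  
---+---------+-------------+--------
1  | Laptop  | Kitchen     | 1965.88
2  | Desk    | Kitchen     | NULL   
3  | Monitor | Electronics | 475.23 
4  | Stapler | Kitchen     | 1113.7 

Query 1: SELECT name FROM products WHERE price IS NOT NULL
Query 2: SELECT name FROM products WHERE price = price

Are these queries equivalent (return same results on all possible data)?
Yes, equivalent

Both queries return: [('Laptop',), ('Monitor',), ('Stapler',)]

Reason: IS NOT NULL vs self-equality (both exclude NULLs)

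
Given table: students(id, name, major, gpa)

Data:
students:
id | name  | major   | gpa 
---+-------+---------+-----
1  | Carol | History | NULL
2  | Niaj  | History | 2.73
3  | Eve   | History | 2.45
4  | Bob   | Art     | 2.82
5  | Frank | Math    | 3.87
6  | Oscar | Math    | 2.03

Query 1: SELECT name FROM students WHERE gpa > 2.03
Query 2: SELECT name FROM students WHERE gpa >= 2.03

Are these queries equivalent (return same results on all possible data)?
No, not equivalent

Query 1 returns: [('Niaj',), ('Eve',), ('Bob',), ('Frank',)]
Query 2 returns: [('Niaj',), ('Eve',), ('Bob',), ('Frank',), ('Oscar',)]

Reason: > vs >= gives different results when gpa = 2.03 exists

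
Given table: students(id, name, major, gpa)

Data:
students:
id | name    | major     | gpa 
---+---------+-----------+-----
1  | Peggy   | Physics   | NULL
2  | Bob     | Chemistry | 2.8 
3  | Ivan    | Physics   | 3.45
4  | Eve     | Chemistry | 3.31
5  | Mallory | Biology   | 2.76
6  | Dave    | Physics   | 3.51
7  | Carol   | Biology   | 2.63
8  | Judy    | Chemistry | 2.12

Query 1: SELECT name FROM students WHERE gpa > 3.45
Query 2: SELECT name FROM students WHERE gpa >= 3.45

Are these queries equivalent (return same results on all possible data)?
No, not equivalent

Query 1 returns: [('Dave',)]
Query 2 returns: [('Ivan',), ('Dave',)]

Reason: > vs >= gives different results when gpa = 3.45 exists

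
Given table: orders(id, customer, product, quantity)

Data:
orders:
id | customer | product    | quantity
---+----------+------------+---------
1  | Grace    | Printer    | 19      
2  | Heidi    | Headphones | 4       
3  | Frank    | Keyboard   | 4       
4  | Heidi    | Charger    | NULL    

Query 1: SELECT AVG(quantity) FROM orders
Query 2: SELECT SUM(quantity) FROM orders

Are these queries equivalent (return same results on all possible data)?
No, not equivalent

Query 1 returns: [(9.0,)]
Query 2 returns: [(27,)]

Reason: AVG vs SUM give different aggregate values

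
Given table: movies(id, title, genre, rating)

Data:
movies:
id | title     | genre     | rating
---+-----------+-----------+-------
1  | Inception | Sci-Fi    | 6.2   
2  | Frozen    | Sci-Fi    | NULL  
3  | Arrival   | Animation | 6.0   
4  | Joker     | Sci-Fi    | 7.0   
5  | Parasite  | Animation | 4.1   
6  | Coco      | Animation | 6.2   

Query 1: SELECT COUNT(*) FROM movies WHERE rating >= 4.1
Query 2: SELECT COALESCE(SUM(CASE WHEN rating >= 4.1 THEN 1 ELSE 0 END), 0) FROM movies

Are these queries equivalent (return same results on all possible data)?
Yes, equivalent

Both queries return: [(5,)]

Reason: COUNT with WHERE vs conditional SUM (COALESCE handles empty-table NULL)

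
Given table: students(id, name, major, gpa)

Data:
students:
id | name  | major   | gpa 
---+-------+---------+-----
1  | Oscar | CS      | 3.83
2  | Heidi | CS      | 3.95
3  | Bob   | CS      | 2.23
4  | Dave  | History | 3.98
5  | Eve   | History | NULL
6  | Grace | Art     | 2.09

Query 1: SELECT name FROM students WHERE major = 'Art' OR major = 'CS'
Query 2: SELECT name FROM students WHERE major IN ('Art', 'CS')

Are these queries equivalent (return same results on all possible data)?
Yes, equivalent

Both queries return: [('Bob',), ('Grace',), ('Heidi',), ('Oscar',)]

Reason: OR vs IN are equivalent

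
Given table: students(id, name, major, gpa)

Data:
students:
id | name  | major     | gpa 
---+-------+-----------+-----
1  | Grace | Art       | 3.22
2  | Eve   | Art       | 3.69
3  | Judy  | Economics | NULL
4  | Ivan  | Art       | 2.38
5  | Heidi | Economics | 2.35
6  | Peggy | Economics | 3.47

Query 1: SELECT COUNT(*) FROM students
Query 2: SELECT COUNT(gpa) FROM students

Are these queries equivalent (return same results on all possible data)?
No, not equivalent

Query 1 returns: [(6,)]
Query 2 returns: [(5,)]

Reason: COUNT(*) includes NULLs, COUNT(column) excludes them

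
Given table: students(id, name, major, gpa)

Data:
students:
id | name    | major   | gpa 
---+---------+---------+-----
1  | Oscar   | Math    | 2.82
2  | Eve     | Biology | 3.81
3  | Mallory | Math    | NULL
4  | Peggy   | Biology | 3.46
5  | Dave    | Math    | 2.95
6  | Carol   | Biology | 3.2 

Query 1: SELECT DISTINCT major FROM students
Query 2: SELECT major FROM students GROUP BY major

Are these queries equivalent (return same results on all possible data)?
Yes, equivalent

Both queries return: [('Biology',), ('Math',)]

Reason: Both get unique majors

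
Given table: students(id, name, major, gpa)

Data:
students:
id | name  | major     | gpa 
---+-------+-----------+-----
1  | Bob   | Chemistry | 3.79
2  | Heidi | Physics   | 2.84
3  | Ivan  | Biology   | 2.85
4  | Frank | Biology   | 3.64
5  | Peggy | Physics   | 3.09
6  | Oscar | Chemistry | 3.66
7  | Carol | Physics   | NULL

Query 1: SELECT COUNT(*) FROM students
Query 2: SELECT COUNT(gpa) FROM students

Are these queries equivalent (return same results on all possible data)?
No, not equivalent

Query 1 returns: [(7,)]
Query 2 returns: [(6,)]

Reason: COUNT(*) includes NULLs, COUNT(column) excludes them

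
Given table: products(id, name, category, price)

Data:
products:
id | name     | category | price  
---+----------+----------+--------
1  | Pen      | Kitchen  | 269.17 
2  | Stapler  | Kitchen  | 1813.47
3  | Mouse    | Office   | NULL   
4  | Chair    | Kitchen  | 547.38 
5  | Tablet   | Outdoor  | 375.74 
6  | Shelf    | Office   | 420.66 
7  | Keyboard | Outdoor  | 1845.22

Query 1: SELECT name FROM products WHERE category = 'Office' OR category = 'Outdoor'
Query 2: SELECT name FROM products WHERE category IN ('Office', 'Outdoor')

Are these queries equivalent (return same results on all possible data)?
Yes, equivalent

Both queries return: [('Keyboard',), ('Mouse',), ('Shelf',), ('Tablet',)]

Reason: OR vs IN are equivalent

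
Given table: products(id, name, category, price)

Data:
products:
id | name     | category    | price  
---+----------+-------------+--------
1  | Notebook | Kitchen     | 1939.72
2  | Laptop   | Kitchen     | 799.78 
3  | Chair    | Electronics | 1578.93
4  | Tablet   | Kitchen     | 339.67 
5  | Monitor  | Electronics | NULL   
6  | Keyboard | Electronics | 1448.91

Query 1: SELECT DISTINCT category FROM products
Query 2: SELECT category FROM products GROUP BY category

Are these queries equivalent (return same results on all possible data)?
Yes, equivalent

Both queries return: [('Electronics',), ('Kitchen',)]

Reason: Both get unique categorys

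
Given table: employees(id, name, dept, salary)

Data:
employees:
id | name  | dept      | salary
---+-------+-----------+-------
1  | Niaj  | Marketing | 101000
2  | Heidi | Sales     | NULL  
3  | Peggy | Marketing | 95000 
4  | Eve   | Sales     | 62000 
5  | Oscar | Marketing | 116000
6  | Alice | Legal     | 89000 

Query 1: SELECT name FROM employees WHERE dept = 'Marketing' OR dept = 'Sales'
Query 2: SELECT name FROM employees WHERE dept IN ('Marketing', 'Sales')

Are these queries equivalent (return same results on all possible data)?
Yes, equivalent

Both queries return: [('Eve',), ('Heidi',), ('Niaj',), ('Oscar',), ('Peggy',)]

Reason: OR vs IN are equivalent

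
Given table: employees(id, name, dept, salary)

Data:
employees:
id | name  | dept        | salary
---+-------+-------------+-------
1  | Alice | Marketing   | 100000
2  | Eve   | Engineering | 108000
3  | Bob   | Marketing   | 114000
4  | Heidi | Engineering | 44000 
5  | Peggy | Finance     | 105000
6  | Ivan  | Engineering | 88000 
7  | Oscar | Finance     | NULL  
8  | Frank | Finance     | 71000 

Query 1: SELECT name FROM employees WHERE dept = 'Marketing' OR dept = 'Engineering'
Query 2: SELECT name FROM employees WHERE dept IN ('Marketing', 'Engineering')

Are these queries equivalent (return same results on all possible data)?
Yes, equivalent

Both queries return: [('Alice',), ('Bob',), ('Eve',), ('Heidi',), ('Ivan',)]

Reason: OR vs IN are equivalent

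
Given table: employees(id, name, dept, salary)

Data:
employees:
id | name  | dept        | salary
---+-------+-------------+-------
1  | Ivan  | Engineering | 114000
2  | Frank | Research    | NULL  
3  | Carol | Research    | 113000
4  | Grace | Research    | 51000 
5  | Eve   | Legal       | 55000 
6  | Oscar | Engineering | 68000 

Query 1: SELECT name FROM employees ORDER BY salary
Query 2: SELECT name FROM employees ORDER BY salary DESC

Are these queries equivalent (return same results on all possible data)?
No, not equivalent

Query 1 returns: [('Frank',), ('Grace',), ('Eve',), ('Oscar',), ('Carol',), ('Ivan',)]
Query 2 returns: [('Ivan',), ('Carol',), ('Oscar',), ('Eve',), ('Grace',), ('Frank',)]

Reason: ASC vs DESC gives opposite ordering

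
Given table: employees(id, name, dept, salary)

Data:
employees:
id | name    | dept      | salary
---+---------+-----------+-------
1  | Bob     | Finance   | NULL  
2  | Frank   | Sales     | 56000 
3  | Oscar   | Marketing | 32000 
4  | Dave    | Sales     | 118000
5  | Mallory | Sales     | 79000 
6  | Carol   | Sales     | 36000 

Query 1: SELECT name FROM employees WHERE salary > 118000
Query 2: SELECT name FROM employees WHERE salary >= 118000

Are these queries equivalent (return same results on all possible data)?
No, not equivalent

Query 1 returns: []
Query 2 returns: [('Dave',)]

Reason: > vs >= gives different results when salary = 118000 exists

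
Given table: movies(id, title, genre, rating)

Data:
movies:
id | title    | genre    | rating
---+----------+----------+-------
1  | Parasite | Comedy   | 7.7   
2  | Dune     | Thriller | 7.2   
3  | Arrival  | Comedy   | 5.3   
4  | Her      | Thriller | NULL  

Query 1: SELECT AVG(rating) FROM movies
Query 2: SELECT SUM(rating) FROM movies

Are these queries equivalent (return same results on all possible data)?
No, not equivalent

Query 1 returns: [(6.733333333333333,)]
Query 2 returns: [(20.2,)]

Reason: AVG vs SUM give different aggregate values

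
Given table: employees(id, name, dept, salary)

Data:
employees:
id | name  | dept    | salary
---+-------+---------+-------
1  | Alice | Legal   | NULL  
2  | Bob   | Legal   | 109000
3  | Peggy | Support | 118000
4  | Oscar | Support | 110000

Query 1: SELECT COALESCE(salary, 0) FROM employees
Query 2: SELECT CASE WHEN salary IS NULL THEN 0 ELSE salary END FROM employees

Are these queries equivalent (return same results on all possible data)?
Yes, equivalent

Both queries return: [(0,), (109000,), (110000,), (118000,)]

Reason: COALESCE vs CASE for NULL handling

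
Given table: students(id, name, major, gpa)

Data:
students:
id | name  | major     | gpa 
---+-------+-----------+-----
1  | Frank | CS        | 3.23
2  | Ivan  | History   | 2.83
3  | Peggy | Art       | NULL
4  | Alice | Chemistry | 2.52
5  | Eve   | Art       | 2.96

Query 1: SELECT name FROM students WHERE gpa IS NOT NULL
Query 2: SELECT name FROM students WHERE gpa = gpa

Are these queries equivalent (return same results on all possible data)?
Yes, equivalent

Both queries return: [('Alice',), ('Eve',), ('Frank',), ('Ivan',)]

Reason: IS NOT NULL vs self-equality (both exclude NULLs)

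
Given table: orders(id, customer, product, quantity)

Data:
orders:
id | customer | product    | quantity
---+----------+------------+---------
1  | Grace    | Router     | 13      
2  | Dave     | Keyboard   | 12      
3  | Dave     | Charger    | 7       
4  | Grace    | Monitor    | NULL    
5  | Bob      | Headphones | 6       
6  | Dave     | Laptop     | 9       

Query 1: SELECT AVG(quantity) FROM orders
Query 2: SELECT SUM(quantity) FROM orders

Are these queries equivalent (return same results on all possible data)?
No, not equivalent

Query 1 returns: [(9.4,)]
Query 2 returns: [(47,)]

Reason: AVG vs SUM give different aggregate values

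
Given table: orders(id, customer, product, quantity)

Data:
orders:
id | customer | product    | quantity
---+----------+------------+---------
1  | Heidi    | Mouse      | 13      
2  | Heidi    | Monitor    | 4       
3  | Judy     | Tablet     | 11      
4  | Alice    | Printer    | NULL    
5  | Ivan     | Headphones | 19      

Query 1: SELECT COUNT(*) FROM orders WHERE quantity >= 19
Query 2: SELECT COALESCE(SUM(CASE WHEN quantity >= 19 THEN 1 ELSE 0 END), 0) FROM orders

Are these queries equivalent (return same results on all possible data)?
Yes, equivalent

Both queries return: [(1,)]

Reason: COUNT with WHERE vs conditional SUM (COALESCE handles empty-table NULL)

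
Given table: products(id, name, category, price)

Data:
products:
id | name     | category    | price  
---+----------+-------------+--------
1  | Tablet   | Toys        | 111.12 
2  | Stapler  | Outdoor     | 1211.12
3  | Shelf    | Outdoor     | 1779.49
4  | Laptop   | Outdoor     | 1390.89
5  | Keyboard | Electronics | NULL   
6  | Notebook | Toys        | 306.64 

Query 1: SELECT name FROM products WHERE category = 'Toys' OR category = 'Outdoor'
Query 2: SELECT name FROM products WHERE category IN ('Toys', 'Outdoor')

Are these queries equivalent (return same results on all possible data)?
Yes, equivalent

Both queries return: [('Laptop',), ('Notebook',), ('Shelf',), ('Stapler',), ('Tablet',)]

Reason: OR vs IN are equivalent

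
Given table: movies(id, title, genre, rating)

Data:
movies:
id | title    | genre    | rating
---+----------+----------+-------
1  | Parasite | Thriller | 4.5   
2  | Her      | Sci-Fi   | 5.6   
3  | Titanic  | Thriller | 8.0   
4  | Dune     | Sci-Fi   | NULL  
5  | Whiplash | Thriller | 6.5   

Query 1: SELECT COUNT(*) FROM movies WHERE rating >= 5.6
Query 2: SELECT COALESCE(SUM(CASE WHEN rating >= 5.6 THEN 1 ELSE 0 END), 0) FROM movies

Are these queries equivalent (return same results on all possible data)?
Yes, equivalent

Both queries return: [(3,)]

Reason: COUNT with WHERE vs conditional SUM (COALESCE handles empty-table NULL)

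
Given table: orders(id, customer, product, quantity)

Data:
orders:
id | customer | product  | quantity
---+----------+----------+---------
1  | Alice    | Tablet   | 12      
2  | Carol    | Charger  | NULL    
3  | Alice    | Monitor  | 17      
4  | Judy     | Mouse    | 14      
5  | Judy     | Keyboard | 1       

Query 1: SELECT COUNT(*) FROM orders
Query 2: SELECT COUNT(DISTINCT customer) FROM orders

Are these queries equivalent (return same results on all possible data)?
No, not equivalent

Query 1 returns: [(5,)]
Query 2 returns: [(3,)]

Reason: COUNT(*) counts rows, COUNT(DISTINCT customer) counts unique customers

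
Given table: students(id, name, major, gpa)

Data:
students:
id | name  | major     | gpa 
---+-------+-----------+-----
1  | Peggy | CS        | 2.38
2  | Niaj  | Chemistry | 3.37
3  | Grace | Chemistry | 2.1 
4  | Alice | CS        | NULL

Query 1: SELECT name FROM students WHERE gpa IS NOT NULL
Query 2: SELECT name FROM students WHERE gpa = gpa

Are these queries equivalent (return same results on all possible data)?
Yes, equivalent

Both queries return: [('Grace',), ('Niaj',), ('Peggy',)]

Reason: IS NOT NULL vs self-equality (both exclude NULLs)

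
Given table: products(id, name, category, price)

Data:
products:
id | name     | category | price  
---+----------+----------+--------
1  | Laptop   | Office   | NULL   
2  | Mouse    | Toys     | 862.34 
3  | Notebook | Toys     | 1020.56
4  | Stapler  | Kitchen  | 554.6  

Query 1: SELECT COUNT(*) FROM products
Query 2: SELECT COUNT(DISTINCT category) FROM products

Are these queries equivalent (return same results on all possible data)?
No, not equivalent

Query 1 returns: [(4,)]
Query 2 returns: [(3,)]

Reason: COUNT(*) counts rows, COUNT(DISTINCT category) counts unique categorys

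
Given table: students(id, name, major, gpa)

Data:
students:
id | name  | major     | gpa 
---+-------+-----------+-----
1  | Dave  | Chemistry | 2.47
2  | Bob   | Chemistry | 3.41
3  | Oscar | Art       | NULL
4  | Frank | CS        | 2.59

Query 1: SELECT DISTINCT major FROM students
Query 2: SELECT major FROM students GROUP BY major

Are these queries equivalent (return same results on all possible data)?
Yes, equivalent

Both queries return: [('Art',), ('CS',), ('Chemistry',)]

Reason: Both get unique majors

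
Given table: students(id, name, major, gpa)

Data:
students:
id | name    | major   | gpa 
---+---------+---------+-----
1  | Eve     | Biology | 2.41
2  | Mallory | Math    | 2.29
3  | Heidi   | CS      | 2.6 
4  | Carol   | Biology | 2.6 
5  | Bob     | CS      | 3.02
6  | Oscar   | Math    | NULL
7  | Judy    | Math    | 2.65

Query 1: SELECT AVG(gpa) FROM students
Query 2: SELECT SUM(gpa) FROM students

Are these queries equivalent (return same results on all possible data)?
No, not equivalent

Query 1 returns: [(2.595,)]
Query 2 returns: [(15.57,)]

Reason: AVG vs SUM give different aggregate values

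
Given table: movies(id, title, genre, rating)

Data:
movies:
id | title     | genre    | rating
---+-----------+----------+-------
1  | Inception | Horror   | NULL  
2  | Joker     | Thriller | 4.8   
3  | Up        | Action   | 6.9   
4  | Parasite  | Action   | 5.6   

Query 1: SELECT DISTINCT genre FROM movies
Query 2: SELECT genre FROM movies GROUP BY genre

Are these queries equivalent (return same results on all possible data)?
Yes, equivalent

Both queries return: [('Action',), ('Horror',), ('Thriller',)]

Reason: Both get unique genres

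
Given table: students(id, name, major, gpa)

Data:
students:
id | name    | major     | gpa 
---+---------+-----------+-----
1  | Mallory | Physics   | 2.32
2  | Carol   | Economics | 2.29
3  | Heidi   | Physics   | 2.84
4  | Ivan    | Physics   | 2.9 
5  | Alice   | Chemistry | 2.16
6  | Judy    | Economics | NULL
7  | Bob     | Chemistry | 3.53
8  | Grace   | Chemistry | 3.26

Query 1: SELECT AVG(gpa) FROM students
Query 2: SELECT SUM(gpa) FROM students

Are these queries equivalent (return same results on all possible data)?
No, not equivalent

Query 1 returns: [(2.757142857142857,)]
Query 2 returns: [(19.3,)]

Reason: AVG vs SUM give different aggregate values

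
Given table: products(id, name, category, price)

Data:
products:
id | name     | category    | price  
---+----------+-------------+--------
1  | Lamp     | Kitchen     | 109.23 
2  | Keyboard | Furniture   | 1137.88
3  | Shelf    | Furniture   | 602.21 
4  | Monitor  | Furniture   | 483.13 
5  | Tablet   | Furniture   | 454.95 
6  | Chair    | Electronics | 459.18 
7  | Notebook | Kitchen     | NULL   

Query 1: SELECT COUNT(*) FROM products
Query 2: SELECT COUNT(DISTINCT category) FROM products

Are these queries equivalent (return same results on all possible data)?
No, not equivalent

Query 1 returns: [(7,)]
Query 2 returns: [(3,)]

Reason: COUNT(*) counts rows, COUNT(DISTINCT category) counts unique categorys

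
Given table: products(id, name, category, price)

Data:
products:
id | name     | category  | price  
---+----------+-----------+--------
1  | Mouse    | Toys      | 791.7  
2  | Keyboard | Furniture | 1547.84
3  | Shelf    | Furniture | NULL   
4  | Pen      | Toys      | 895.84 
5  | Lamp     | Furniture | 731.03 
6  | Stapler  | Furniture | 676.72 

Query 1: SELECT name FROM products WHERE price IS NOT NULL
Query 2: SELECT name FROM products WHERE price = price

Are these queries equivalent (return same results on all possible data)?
Yes, equivalent

Both queries return: [('Keyboard',), ('Lamp',), ('Mouse',), ('Pen',), ('Stapler',)]

Reason: IS NOT NULL vs self-equality (both exclude NULLs)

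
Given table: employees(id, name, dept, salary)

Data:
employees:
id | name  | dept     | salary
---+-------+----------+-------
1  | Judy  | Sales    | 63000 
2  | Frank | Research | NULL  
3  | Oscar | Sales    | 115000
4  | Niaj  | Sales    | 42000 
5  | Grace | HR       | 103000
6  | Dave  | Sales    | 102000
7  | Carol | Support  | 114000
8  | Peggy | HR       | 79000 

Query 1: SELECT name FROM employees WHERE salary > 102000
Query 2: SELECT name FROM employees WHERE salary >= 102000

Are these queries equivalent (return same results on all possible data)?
No, not equivalent

Query 1 returns: [('Oscar',), ('Grace',), ('Carol',)]
Query 2 returns: [('Oscar',), ('Grace',), ('Dave',), ('Carol',)]

Reason: > vs >= gives different results when salary = 102000 exists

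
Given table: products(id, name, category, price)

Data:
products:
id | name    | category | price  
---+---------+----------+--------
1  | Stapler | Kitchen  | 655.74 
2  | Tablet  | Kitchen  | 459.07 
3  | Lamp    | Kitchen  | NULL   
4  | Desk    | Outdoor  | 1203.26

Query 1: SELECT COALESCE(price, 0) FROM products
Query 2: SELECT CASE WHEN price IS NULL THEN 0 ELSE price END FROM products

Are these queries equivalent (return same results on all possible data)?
Yes, equivalent

Both queries return: [(0,), (459.07,), (655.74,), (1203.26,)]

Reason: COALESCE vs CASE for NULL handling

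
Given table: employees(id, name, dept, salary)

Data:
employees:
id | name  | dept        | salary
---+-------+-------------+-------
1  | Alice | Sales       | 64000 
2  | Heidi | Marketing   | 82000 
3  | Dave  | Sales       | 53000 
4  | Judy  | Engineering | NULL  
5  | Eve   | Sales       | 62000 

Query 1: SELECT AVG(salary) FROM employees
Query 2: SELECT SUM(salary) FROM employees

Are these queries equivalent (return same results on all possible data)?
No, not equivalent

Query 1 returns: [(65250.0,)]
Query 2 returns: [(261000,)]

Reason: AVG vs SUM give different aggregate values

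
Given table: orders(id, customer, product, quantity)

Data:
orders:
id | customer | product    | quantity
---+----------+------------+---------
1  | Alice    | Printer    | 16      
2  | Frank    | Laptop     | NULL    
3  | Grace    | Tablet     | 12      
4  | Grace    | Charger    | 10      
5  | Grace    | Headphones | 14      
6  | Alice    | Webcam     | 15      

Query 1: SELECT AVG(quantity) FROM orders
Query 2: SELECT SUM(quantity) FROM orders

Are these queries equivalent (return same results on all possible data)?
No, not equivalent

Query 1 returns: [(13.4,)]
Query 2 returns: [(67,)]

Reason: AVG vs SUM give different aggregate values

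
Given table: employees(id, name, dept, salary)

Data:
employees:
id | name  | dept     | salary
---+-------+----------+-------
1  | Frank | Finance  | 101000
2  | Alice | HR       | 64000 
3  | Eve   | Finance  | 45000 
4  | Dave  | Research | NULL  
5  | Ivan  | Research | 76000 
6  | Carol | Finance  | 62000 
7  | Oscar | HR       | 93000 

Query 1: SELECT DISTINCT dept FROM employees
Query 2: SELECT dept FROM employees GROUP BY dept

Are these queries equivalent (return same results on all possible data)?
Yes, equivalent

Both queries return: [('Finance',), ('HR',), ('Research',)]

Reason: Both get unique depts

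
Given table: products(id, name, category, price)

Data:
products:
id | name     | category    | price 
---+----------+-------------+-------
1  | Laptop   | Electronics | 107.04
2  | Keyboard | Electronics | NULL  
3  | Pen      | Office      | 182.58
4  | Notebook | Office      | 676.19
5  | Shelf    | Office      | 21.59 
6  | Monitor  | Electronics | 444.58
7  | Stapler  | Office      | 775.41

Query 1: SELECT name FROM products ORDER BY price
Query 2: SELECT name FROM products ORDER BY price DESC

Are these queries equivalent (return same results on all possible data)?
No, not equivalent

Query 1 returns: [('Keyboard',), ('Shelf',), ('Laptop',), ('Pen',), ('Monitor',), ('Notebook',), ('Stapler',)]
Query 2 returns: [('Stapler',), ('Notebook',), ('Monitor',), ('Pen',), ('Laptop',), ('Shelf',), ('Keyboard',)]

Reason: ASC vs DESC gives opposite ordering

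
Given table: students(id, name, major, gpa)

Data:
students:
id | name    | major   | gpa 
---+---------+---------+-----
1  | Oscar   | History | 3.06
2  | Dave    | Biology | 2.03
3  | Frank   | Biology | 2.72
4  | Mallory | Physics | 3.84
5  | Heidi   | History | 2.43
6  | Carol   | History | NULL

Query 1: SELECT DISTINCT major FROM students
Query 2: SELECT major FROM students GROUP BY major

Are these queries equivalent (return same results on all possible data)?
Yes, equivalent

Both queries return: [('Biology',), ('History',), ('Physics',)]

Reason: Both get unique majors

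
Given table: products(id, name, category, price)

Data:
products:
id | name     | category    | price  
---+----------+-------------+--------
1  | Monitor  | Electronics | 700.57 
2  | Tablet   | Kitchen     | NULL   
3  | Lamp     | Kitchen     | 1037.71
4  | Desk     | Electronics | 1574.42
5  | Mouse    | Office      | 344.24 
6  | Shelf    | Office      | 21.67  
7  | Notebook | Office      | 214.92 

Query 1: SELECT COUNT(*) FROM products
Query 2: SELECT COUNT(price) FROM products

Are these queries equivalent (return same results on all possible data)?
No, not equivalent

Query 1 returns: [(7,)]
Query 2 returns: [(6,)]

Reason: COUNT(*) includes NULLs, COUNT(column) excludes them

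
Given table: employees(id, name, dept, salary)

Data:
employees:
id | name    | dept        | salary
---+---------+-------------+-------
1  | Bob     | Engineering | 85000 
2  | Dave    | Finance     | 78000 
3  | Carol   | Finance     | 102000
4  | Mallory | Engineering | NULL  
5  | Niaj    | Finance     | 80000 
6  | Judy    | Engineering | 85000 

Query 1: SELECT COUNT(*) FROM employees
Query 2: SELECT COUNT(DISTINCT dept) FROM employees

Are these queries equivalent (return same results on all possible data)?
No, not equivalent

Query 1 returns: [(6,)]
Query 2 returns: [(2,)]

Reason: COUNT(*) counts rows, COUNT(DISTINCT dept) counts unique depts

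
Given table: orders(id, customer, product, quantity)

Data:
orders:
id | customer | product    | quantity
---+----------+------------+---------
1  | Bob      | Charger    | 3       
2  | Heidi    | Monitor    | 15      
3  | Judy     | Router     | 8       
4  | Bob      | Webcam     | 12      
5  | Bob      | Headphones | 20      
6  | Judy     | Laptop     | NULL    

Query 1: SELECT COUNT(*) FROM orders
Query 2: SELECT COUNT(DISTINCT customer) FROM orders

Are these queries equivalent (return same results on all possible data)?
No, not equivalent

Query 1 returns: [(6,)]
Query 2 returns: [(3,)]

Reason: COUNT(*) counts rows, COUNT(DISTINCT customer) counts unique customers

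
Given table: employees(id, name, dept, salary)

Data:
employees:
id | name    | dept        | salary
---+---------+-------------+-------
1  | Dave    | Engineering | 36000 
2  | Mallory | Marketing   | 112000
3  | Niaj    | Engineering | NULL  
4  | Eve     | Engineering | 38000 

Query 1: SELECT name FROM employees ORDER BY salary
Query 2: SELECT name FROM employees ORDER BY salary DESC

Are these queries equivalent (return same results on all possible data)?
No, not equivalent

Query 1 returns: [('Niaj',), ('Dave',), ('Eve',), ('Mallory',)]
Query 2 returns: [('Mallory',), ('Eve',), ('Dave',), ('Niaj',)]

Reason: ASC vs DESC gives opposite ordering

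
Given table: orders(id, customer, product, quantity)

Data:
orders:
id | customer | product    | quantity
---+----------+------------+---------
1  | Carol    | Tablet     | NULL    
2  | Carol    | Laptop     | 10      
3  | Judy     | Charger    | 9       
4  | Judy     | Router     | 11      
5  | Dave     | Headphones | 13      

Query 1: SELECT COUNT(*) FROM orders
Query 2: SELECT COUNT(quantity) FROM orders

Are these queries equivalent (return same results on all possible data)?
No, not equivalent

Query 1 returns: [(5,)]
Query 2 returns: [(4,)]

Reason: COUNT(*) includes NULLs, COUNT(column) excludes them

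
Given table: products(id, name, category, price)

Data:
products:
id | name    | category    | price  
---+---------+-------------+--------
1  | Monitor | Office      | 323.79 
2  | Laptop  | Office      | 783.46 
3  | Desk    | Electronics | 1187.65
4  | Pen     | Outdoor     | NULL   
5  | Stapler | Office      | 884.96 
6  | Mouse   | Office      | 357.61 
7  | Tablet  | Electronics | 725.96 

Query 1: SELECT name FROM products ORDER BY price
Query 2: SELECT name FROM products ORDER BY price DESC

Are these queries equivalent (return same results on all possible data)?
No, not equivalent

Query 1 returns: [('Pen',), ('Monitor',), ('Mouse',), ('Tablet',), ('Laptop',), ('Stapler',), ('Desk',)]
Query 2 returns: [('Desk',), ('Stapler',), ('Laptop',), ('Tablet',), ('Mouse',), ('Monitor',), ('Pen',)]

Reason: ASC vs DESC gives opposite ordering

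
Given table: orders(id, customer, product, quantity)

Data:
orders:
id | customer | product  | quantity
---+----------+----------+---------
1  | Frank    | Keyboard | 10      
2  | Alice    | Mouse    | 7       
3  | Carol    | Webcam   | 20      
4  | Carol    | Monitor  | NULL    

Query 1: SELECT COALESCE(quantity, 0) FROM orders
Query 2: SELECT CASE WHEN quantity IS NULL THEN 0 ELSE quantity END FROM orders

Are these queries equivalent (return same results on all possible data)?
Yes, equivalent

Both queries return: [(0,), (7,), (10,), (20,)]

Reason: COALESCE vs CASE for NULL handling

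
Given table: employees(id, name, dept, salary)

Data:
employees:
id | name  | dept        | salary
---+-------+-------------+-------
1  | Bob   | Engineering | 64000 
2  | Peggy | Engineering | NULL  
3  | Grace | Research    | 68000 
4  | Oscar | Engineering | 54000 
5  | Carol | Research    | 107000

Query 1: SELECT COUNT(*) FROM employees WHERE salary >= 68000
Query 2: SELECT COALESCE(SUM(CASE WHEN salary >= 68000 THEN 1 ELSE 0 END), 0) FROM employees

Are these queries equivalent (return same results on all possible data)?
Yes, equivalent

Both queries return: [(2,)]

Reason: COUNT with WHERE vs conditional SUM (COALESCE handles empty-table NULL)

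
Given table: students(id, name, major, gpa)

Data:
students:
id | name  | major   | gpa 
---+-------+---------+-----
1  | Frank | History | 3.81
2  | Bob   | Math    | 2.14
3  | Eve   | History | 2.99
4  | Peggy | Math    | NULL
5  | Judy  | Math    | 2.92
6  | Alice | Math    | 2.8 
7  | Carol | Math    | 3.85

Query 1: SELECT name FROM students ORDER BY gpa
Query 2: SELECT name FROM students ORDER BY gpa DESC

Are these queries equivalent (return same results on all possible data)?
No, not equivalent

Query 1 returns: [('Peggy',), ('Bob',), ('Alice',), ('Judy',), ('Eve',), ('Frank',), ('Carol',)]
Query 2 returns: [('Carol',), ('Frank',), ('Eve',), ('Judy',), ('Alice',), ('Bob',), ('Peggy',)]

Reason: ASC vs DESC gives opposite ordering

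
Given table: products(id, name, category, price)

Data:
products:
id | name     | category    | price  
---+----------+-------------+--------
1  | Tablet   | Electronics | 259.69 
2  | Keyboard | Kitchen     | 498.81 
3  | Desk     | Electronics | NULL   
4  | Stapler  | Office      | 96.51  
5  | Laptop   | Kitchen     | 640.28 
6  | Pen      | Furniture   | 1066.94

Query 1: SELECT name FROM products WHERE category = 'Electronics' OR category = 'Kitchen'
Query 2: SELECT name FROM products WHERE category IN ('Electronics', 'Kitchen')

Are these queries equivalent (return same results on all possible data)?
Yes, equivalent

Both queries return: [('Desk',), ('Keyboard',), ('Laptop',), ('Tablet',)]

Reason: OR vs IN are equivalent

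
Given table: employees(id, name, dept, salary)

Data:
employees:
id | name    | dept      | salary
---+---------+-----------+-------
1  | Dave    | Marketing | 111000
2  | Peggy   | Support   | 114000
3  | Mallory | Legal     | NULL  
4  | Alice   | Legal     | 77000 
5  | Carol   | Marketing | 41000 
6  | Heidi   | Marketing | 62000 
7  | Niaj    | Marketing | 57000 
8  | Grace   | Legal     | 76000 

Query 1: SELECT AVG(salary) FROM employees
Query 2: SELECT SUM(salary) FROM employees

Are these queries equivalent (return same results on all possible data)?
No, not equivalent

Query 1 returns: [(76857.14285714286,)]
Query 2 returns: [(538000,)]

Reason: AVG vs SUM give different aggregate values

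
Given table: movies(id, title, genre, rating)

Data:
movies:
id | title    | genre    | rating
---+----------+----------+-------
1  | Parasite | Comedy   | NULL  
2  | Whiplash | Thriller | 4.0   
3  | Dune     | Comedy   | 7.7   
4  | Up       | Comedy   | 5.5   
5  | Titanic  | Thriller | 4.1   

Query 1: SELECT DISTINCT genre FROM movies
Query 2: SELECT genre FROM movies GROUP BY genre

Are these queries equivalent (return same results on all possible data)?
Yes, equivalent

Both queries return: [('Comedy',), ('Thriller',)]

Reason: Both get unique genres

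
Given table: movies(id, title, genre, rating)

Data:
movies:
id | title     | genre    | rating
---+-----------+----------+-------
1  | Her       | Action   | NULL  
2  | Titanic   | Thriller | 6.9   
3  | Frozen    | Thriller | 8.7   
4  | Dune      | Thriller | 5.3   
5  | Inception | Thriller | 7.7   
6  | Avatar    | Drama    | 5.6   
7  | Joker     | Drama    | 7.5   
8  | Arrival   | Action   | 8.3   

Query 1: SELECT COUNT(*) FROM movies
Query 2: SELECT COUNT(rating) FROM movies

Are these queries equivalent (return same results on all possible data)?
No, not equivalent

Query 1 returns: [(8,)]
Query 2 returns: [(7,)]

Reason: COUNT(*) includes NULLs, COUNT(column) excludes them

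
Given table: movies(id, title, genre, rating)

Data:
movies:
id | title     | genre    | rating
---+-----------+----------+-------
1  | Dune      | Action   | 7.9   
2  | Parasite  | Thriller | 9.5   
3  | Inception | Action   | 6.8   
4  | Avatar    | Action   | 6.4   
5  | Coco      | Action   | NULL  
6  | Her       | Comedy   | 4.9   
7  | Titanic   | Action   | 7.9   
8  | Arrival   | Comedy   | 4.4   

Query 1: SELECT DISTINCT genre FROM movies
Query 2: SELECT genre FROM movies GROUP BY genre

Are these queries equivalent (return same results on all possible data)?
Yes, equivalent

Both queries return: [('Action',), ('Comedy',), ('Thriller',)]

Reason: Both get unique genres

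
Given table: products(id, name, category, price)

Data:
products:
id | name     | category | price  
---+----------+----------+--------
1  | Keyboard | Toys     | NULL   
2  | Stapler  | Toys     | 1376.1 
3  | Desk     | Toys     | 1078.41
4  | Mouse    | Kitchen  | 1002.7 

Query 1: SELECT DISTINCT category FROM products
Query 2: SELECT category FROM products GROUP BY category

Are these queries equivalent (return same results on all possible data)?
Yes, equivalent

Both queries return: [('Kitchen',), ('Toys',)]

Reason: Both get unique categorys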